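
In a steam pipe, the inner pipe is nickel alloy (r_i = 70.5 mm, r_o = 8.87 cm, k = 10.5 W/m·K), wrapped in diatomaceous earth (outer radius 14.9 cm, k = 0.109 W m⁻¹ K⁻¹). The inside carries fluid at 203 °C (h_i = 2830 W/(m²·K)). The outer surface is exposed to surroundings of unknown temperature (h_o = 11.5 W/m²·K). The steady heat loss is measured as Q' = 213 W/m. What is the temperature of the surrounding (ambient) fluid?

Sum the resistances:
  R'_conv,in = 1/(2πr h) = 1/(2π·0.0705·2830) = 7.977×10^-4 m·K/W
  R'_nickel alloy = ln(0.0887/0.0705)/(2πk) = 0.2296/(2π·10.5) = 0.003481 m·K/W
  R'_diatomaceous earth = ln(0.149/0.0887)/(2πk) = 0.5187/(2π·0.109) = 0.7574 m·K/W
  R'_conv,out = 1/(2πr h) = 1/(2π·0.149·11.5) = 0.09288 m·K/W
ΣR = 0.8545 m·K/W
ΔT = Q'·ΣR = 213 × 0.8545 = 182.0 K
Heat flows outward, so T_out = T_in − ΔT = 203 − 182.0 = 21.0 °C

T_out = 21.0 °C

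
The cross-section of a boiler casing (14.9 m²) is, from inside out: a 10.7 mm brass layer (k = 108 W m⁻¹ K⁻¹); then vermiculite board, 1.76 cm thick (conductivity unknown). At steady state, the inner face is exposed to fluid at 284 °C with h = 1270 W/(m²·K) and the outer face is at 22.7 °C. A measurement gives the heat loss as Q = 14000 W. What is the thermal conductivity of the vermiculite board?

k = 0.0635 W/m·K

ΣR = ΔT/Q = |284 − 22.7|/14000 = 0.01866 K/W
Known resistances:
  R_conv,in = 1/(hA) = 1/(1270·14.9) = 5.285×10^-5 K/W
  R_brass = L/(kA) = 0.0107/(108·14.9) = 6.649×10^-6 K/W
R_vermiculite board = ΣR − ΣR_known = 0.01866 − 5.950×10^-5 = 0.01860 K/W
L/(kA) = 0.01860 ⇒ k = 0.0176/(0.01860·14.9) = 0.0635 W/m·K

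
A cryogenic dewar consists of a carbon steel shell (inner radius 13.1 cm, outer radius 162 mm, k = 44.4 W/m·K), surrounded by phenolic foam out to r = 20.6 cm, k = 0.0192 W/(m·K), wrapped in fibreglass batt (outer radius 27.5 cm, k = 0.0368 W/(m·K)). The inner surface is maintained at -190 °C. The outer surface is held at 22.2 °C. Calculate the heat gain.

Treat each layer as a resistance in series:
  R_carbon steel = (1/0.131 − 1/0.162)/(4πk) = 1.461/(4π·44.4) = 0.002618 K/W
  R_phenolic foam = (1/0.162 − 1/0.206)/(4πk) = 1.318/(4π·0.0192) = 5.465 K/W
  R_fibreglass batt = (1/0.206 − 1/0.275)/(4πk) = 1.218/(4π·0.0368) = 2.634 K/W
ΣR = 0.002618 + 5.465 + 2.634 = 8.102 K/W
Q = ΔT/ΣR = (-190 °C − 22.2 °C)/8.102 = -26.2 W
(Negative Q ⇒ heat flows inward; heat gain = 26.2 W.)

Q = 26.2 W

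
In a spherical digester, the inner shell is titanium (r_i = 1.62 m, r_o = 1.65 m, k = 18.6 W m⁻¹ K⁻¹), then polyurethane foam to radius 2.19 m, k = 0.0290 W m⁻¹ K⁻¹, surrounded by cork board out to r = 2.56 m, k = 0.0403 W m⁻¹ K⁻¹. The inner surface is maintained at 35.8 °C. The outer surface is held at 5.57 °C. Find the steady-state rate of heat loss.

Q = 55.9 W

Treat each layer as a resistance in series:
  R_titanium = (1/1.62 − 1/1.65)/(4πk) = 0.01122/(4π·18.6) = 4.802×10^-5 K/W
  R_polyurethane foam = (1/1.65 − 1/2.19)/(4πk) = 0.1494/(4π·0.0290) = 0.4101 K/W
  R_cork board = (1/2.19 − 1/2.56)/(4πk) = 0.06600/(4π·0.0403) = 0.1303 K/W
ΣR = 4.802×10^-5 + 0.4101 + 0.1303 = 0.5404 K/W
Q = ΔT/ΣR = (35.8 °C − 5.57 °C)/0.5404 = 55.9 W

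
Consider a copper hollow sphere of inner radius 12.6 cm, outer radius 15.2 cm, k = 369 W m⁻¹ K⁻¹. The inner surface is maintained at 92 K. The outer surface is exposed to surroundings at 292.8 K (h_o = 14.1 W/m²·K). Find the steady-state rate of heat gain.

Treat each layer as a resistance in series:
  R_copper = (1/0.126 − 1/0.152)/(4πk) = 1.358/(4π·369) = 2.928×10^-4 K/W
  R_conv,out = 1/(4πr²h) = 1/(4π·0.152²·14.1) = 0.2443 K/W
ΣR = 2.928×10^-4 + 0.2443 = 0.2446 K/W
Q = ΔT/ΣR = (92 K − 292.8 K)/0.2446 = -821 W
(Negative Q ⇒ heat flows inward; heat gain = 821 W.)

Q = 821 W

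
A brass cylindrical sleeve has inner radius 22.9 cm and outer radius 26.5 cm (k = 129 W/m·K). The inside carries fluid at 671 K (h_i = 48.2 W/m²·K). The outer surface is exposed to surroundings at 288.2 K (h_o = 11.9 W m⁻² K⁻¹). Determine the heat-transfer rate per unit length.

Series thermal resistances, inner to outer:
  R'_conv,in = 1/(2πr h) = 1/(2π·0.229·48.2) = 0.01442 m·K/W
  R'_brass = ln(0.265/0.229)/(2πk) = 0.1460/(2π·129) = 1.801×10^-4 m·K/W
  R'_conv,out = 1/(2πr h) = 1/(2π·0.265·11.9) = 0.05047 m·K/W
ΣR = 0.01442 + 1.801×10^-4 + 0.05047 = 0.06507 m·K/W
Q' = ΔT/ΣR = (671 K − 288.2 K)/0.06507 = 5880 W/m

Q' = 5880 W/m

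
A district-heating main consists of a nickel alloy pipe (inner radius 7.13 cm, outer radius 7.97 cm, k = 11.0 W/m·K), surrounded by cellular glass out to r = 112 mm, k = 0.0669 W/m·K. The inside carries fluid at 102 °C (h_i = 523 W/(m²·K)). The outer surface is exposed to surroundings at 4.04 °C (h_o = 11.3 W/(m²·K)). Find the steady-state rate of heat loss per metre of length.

Q' = 104 W/m

Treat each layer as a resistance in series:
  R'_conv,in = 1/(2πr h) = 1/(2π·0.0713·523) = 0.004268 m·K/W
  R'_nickel alloy = ln(0.0797/0.0713)/(2πk) = 0.1114/(2π·11.0) = 0.001611 m·K/W
  R'_cellular glass = ln(0.112/0.0797)/(2πk) = 0.3402/(2π·0.0669) = 0.8094 m·K/W
  R'_conv,out = 1/(2πr h) = 1/(2π·0.112·11.3) = 0.1258 m·K/W
ΣR = 0.004268 + 0.001611 + 0.8094 + 0.1258 = 0.9411 m·K/W
Q' = ΔT/ΣR = (102 °C − 4.04 °C)/0.9411 = 104 W/m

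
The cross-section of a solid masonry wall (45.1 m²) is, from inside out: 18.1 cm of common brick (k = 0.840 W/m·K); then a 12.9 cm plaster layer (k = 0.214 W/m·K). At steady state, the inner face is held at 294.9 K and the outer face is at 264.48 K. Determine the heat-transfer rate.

Q = 1680 W

Resistance network (inner→outer):
  R_common brick = L/(kA) = 0.181/(0.840·45.1) = 0.004778 K/W
  R_plaster = L/(kA) = 0.129/(0.214·45.1) = 0.01337 K/W
ΣR = 0.004778 + 0.01337 = 0.01815 K/W
Q = ΔT/ΣR = (294.9 K − 264.48 K)/0.01815 = 1680 W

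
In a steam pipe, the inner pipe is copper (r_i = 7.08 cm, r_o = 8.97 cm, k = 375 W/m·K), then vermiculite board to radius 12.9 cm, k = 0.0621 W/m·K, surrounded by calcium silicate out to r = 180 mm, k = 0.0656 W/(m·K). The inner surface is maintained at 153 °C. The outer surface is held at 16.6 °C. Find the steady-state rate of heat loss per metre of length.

Series thermal resistances, inner to outer:
  R'_copper = ln(0.0897/0.0708)/(2πk) = 0.2366/(2π·375) = 1.004×10^-4 m·K/W
  R'_vermiculite board = ln(0.129/0.0897)/(2πk) = 0.3633/(2π·0.0621) = 0.9312 m·K/W
  R'_calcium silicate = ln(0.180/0.129)/(2πk) = 0.3331/(2π·0.0656) = 0.8083 m·K/W
ΣR = 1.004×10^-4 + 0.9312 + 0.8083 = 1.740 m·K/W
Q' = ΔT/ΣR = (153 °C − 16.6 °C)/1.740 = 78.4 W/m

Q' = 78.4 W/m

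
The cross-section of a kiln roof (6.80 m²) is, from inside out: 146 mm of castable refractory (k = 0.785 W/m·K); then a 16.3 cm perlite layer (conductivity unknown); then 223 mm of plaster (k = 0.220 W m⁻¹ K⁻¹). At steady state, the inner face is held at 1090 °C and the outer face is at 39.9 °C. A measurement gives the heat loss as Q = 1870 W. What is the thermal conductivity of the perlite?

k = 0.0622 W/m·K

ΣR = ΔT/Q = |1090 − 39.9|/1870 = 0.5616 K/W
Known resistances:
  R_castable refractory = L/(kA) = 0.146/(0.785·6.80) = 0.02735 K/W
  R_plaster = L/(kA) = 0.223/(0.220·6.80) = 0.1491 K/W
R_perlite = ΣR − ΣR_known = 0.5616 − 0.1764 = 0.3852 K/W
L/(kA) = 0.3852 ⇒ k = 0.163/(0.3852·6.80) = 0.0622 W/m·K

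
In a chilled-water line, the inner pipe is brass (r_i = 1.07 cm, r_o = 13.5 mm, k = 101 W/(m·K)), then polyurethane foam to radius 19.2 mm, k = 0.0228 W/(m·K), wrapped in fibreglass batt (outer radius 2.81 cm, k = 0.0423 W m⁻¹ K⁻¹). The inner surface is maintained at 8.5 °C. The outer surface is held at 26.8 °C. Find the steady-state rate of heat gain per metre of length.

Q' = 4.70 W/m

Series thermal resistances, inner to outer:
  R'_brass = ln(0.0135/0.0107)/(2πk) = 0.2324/(2π·101) = 3.663×10^-4 m·K/W
  R'_polyurethane foam = ln(0.0192/0.0135)/(2πk) = 0.3522/(2π·0.0228) = 2.459 m·K/W
  R'_fibreglass batt = ln(0.0281/0.0192)/(2πk) = 0.3809/(2π·0.0423) = 1.433 m·K/W
ΣR = 3.663×10^-4 + 2.459 + 1.433 = 3.892 m·K/W
Q' = ΔT/ΣR = (8.5 °C − 26.8 °C)/3.892 = -4.70 W/m
(Negative Q' ⇒ heat flows inward; heat gain = 4.70 W/m.)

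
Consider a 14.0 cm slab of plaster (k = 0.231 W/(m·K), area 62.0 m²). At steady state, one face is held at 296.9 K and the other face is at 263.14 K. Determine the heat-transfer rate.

Q = 3.45 kW

Q = kA·ΔT/L = 0.231 × 62.0 × |296.9 K − 263.14 K| / 0.140 = 3450 W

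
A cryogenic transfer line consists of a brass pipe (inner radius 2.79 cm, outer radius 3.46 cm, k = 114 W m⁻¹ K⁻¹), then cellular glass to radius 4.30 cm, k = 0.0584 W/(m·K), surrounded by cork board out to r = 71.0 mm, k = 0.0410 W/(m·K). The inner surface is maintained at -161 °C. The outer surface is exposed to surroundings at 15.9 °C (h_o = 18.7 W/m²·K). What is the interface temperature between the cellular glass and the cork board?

T = -122 °C

Series thermal resistances, inner to outer:
  R'_brass = ln(0.0346/0.0279)/(2πk) = 0.2152/(2π·114) = 3.005×10^-4 m·K/W
  R'_cellular glass = ln(0.0430/0.0346)/(2πk) = 0.2173/(2π·0.0584) = 0.5923 m·K/W
  R'_cork board = ln(0.0710/0.0430)/(2πk) = 0.5015/(2π·0.0410) = 1.947 m·K/W
  R'_conv,out = 1/(2πr h) = 1/(2π·0.0710·18.7) = 0.1199 m·K/W
ΣR = 3.005×10^-4 + 0.5923 + 1.947 + 0.1199 = 2.660 m·K/W
Q' = ΔT/ΣR = (-161 °C − 15.9 °C)/2.660 = -66.50 W/m
From the inner boundary to the cellular glass/cork board interface, ΣR_partial = 0.5926 m·K/W.
T_interface = T_in − Q'·ΣR_partial = -161 °C − (-66.50)(0.5926) = -122 °C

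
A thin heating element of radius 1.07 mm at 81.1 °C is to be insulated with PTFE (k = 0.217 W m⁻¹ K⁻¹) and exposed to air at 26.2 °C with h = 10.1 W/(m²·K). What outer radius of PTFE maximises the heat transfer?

r_cr = 2.15 cm

For a cylinder, r_cr = k_ins/h = 0.217/10.1 = 0.0215 m = 2.15 cm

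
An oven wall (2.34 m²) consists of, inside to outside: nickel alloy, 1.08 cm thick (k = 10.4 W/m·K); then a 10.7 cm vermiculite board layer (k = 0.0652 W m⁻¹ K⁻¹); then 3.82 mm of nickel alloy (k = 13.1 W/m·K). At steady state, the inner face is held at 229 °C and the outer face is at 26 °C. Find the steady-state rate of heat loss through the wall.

Treat each layer as a resistance in series:
  R_nickel alloy = L/(kA) = 0.0108/(10.4·2.34) = 4.438×10^-4 K/W
  R_vermiculite board = L/(kA) = 0.107/(0.0652·2.34) = 0.7013 K/W
  R_nickel alloy = L/(kA) = 0.00382/(13.1·2.34) = 1.246×10^-4 K/W
ΣR = 4.438×10^-4 + 0.7013 + 1.246×10^-4 = 0.7019 K/W
Q = ΔT/ΣR = (229 °C − 26 °C)/0.7019 = 289 W

Q = 289 W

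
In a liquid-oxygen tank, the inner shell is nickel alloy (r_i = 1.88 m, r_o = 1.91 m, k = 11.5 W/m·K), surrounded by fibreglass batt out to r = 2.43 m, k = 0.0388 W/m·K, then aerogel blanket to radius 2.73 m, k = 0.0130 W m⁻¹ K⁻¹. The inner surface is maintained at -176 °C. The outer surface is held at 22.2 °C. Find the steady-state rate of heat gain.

Treat each layer as a resistance in series:
  R_nickel alloy = (1/1.88 − 1/1.91)/(4πk) = 0.008355/(4π·11.5) = 5.781×10^-5 K/W
  R_fibreglass batt = (1/1.91 − 1/2.43)/(4πk) = 0.1120/(4π·0.0388) = 0.2298 K/W
  R_aerogel blanket = (1/2.43 − 1/2.73)/(4πk) = 0.04522/(4π·0.0130) = 0.2768 K/W
ΣR = 5.781×10^-5 + 0.2298 + 0.2768 = 0.5067 K/W
Q = ΔT/ΣR = (-176 °C − 22.2 °C)/0.5067 = -391 W
(Negative Q ⇒ heat flows inward; heat gain = 391 W.)

Q = 391 W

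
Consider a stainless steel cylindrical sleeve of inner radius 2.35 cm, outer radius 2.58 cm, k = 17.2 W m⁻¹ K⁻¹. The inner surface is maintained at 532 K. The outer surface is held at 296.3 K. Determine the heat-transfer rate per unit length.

Q' = 2πk·ΔT/ln(r₂/r₁) = 2π × 17.2 × 235.7 / ln(0.0258/0.0235) = 2.73×10^5 W/m

Q' = 2.73×10^5 W/m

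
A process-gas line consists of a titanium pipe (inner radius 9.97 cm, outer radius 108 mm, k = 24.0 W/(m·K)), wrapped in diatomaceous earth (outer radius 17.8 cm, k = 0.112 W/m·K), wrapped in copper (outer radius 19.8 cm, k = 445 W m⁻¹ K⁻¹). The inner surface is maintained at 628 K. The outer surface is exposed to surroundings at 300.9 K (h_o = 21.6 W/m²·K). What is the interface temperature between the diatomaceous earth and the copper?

T = 317.2 K

Treat each layer as a resistance in series:
  R'_titanium = ln(0.108/0.0997)/(2πk) = 0.07997/(2π·24.0) = 5.303×10^-4 m·K/W
  R'_diatomaceous earth = ln(0.178/0.108)/(2πk) = 0.4997/(2π·0.112) = 0.7100 m·K/W
  R'_copper = ln(0.198/0.178)/(2πk) = 0.1065/(2π·445) = 3.808×10^-5 m·K/W
  R'_conv,out = 1/(2πr h) = 1/(2π·0.198·21.6) = 0.03721 m·K/W
ΣR = 5.303×10^-4 + 0.7100 + 3.808×10^-5 + 0.03721 = 0.7478 m·K/W
Q' = ΔT/ΣR = (628 K − 300.9 K)/0.7478 = 437.4 W/m
From the inner boundary to the diatomaceous earth/copper interface, ΣR_partial = 0.7105 m·K/W.
T_interface = T_in − Q'·ΣR_partial = 628 K − (437.4)(0.7105) = 317.2 K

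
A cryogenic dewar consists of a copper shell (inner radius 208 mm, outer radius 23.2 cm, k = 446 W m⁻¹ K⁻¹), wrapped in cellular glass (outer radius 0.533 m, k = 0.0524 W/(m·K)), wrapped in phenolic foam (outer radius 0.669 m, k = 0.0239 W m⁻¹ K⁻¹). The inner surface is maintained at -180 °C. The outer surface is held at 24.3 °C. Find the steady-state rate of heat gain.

Series thermal resistances, inner to outer:
  R_copper = (1/0.208 − 1/0.232)/(4πk) = 0.4973/(4π·446) = 8.874×10^-5 K/W
  R_cellular glass = (1/0.232 − 1/0.533)/(4πk) = 2.434/(4π·0.0524) = 3.697 K/W
  R_phenolic foam = (1/0.533 − 1/0.669)/(4πk) = 0.3814/(4π·0.0239) = 1.270 K/W
ΣR = 8.874×10^-5 + 3.697 + 1.270 = 4.967 K/W
Q = ΔT/ΣR = (-180 °C − 24.3 °C)/4.967 = -41.1 W
(Negative Q ⇒ heat flows inward; heat gain = 41.1 W.)

Q = 41.1 W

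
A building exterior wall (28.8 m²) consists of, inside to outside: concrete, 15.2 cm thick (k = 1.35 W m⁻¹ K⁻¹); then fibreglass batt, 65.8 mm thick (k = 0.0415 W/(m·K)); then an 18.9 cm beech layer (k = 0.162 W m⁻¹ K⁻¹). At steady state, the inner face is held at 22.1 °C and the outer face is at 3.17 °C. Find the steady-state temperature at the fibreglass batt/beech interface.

Series thermal resistances, inner to outer:
  R_concrete = L/(kA) = 0.152/(1.35·28.8) = 0.003909 K/W
  R_fibreglass batt = L/(kA) = 0.0658/(0.0415·28.8) = 0.05505 K/W
  R_beech = L/(kA) = 0.189/(0.162·28.8) = 0.04051 K/W
ΣR = 0.003909 + 0.05505 + 0.04051 = 0.09947 K/W
Q = ΔT/ΣR = (22.1 °C − 3.17 °C)/0.09947 = 190.3 W
From the inner boundary to the fibreglass batt/beech interface, ΣR_partial = 0.05896 K/W.
T_interface = T_in − Q·ΣR_partial = 22.1 °C − (190.3)(0.05896) = 10.9 °C

T = 10.9 °C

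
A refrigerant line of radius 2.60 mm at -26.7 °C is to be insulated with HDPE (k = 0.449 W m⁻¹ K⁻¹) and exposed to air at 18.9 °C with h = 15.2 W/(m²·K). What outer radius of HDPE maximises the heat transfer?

For a cylinder, r_cr = k_ins/h = 0.449/15.2 = 0.0295 m = 2.95 cm

r_cr = 2.95 cm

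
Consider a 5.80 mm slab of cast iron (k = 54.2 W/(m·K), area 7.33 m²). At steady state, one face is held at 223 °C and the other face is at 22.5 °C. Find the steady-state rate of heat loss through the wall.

Q = 1.37×10^7 W

Q = kA·ΔT/L = 54.2 × 7.33 × |223 °C − 22.5 °C| / 0.00580 = 1.37×10^7 W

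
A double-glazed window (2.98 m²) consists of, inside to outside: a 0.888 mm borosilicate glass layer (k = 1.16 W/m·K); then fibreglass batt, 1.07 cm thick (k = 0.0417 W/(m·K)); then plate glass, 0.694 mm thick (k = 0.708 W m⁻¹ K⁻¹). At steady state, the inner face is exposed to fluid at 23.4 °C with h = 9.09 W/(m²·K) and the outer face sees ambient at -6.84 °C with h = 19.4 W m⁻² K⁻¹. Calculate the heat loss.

Resistance network (inner→outer):
  R_conv,in = 1/(hA) = 1/(9.09·2.98) = 0.03692 K/W
  R_borosilicate glass = L/(kA) = 8.88×10^-4/(1.16·2.98) = 2.569×10^-4 K/W
  R_fibreglass batt = L/(kA) = 0.0107/(0.0417·2.98) = 0.08611 K/W
  R_plate glass = L/(kA) = 6.94×10^-4/(0.708·2.98) = 3.289×10^-4 K/W
  R_conv,out = 1/(hA) = 1/(19.4·2.98) = 0.01730 K/W
ΣR = 0.03692 + 2.569×10^-4 + 0.08611 + 3.289×10^-4 + 0.01730 = 0.1409 K/W
Q = ΔT/ΣR = (23.4 °C − -6.84 °C)/0.1409 = 215 W

Q = 215 W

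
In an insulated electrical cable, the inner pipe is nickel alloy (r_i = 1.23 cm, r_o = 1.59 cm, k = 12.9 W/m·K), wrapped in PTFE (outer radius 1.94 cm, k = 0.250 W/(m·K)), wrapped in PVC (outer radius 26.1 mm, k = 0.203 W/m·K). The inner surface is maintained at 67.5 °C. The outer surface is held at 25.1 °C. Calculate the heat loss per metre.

Series thermal resistances, inner to outer:
  R'_nickel alloy = ln(0.0159/0.0123)/(2πk) = 0.2567/(2π·12.9) = 0.003167 m·K/W
  R'_PTFE = ln(0.0194/0.0159)/(2πk) = 0.1990/(2π·0.250) = 0.1267 m·K/W
  R'_PVC = ln(0.0261/0.0194)/(2πk) = 0.2967/(2π·0.203) = 0.2326 m·K/W
ΣR = 0.003167 + 0.1267 + 0.2326 = 0.3625 m·K/W
Q' = ΔT/ΣR = (67.5 °C − 25.1 °C)/0.3625 = 117 W/m

Q' = 117 W/m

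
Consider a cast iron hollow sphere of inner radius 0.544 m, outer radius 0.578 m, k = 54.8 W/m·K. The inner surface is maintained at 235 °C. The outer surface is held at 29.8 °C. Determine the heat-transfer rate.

Q = 1310 kW

Q = 4πk·ΔT/(1/r₁ − 1/r₂) = 4π × 54.8 × 205.2 / (1/0.544 − 1/0.578) = 1.31×10^6 W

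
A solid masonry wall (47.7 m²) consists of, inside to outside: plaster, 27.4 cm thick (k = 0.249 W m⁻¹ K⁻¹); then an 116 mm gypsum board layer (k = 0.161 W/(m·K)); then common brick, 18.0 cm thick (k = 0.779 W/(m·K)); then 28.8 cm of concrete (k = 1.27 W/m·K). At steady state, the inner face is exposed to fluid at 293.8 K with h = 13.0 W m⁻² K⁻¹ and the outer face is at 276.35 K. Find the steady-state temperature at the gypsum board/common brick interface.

Treat each layer as a resistance in series:
  R_conv,in = 1/(hA) = 1/(13.0·47.7) = 0.001613 K/W
  R_plaster = L/(kA) = 0.274/(0.249·47.7) = 0.02307 K/W
  R_gypsum board = L/(kA) = 0.116/(0.161·47.7) = 0.01510 K/W
  R_common brick = L/(kA) = 0.180/(0.779·47.7) = 0.004844 K/W
  R_concrete = L/(kA) = 0.288/(1.27·47.7) = 0.004754 K/W
ΣR = 0.001613 + 0.02307 + 0.01510 + 0.004844 + 0.004754 = 0.04938 K/W
Q = ΔT/ΣR = (293.8 K − 276.35 K)/0.04938 = 353.4 W
From the inner boundary to the gypsum board/common brick interface, ΣR_partial = 0.03978 K/W.
T_interface = T_in − Q·ΣR_partial = 293.8 K − (353.4)(0.03978) = 279.74 K

T = 279.74 K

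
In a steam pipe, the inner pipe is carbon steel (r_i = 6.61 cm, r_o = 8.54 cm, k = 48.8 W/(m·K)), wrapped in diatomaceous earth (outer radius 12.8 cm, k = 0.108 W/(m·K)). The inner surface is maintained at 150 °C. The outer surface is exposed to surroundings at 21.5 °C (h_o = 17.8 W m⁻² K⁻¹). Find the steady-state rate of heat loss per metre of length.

Q' = 193 W/m

Series thermal resistances, inner to outer:
  R'_carbon steel = ln(0.0854/0.0661)/(2πk) = 0.2562/(2π·48.8) = 8.355×10^-4 m·K/W
  R'_diatomaceous earth = ln(0.128/0.0854)/(2πk) = 0.4047/(2π·0.108) = 0.5964 m·K/W
  R'_conv,out = 1/(2πr h) = 1/(2π·0.128·17.8) = 0.06985 m·K/W
ΣR = 8.355×10^-4 + 0.5964 + 0.06985 = 0.6671 m·K/W
Q' = ΔT/ΣR = (150 °C − 21.5 °C)/0.6671 = 193 W/m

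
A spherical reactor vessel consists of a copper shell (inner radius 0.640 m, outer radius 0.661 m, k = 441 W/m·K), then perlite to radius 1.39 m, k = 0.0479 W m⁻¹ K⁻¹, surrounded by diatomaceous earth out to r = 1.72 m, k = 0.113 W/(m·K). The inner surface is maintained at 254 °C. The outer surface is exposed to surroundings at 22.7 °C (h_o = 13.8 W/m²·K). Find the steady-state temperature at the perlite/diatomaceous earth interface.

Series thermal resistances, inner to outer:
  R_copper = (1/0.640 − 1/0.661)/(4πk) = 0.04964/(4π·441) = 8.958×10^-6 K/W
  R_perlite = (1/0.661 − 1/1.39)/(4πk) = 0.7934/(4π·0.0479) = 1.318 K/W
  R_diatomaceous earth = (1/1.39 − 1/1.72)/(4πk) = 0.1380/(4π·0.113) = 0.09720 K/W
  R_conv,out = 1/(4πr²h) = 1/(4π·1.72²·13.8) = 0.001949 K/W
ΣR = 8.958×10^-6 + 1.318 + 0.09720 + 0.001949 = 1.417 K/W
Q = ΔT/ΣR = (254 °C − 22.7 °C)/1.417 = 163.2 W
From the inner boundary to the perlite/diatomaceous earth interface, ΣR_partial = 1.318 K/W.
T_interface = T_in − Q·ΣR_partial = 254 °C − (163.2)(1.318) = 38.9 °C

T = 38.9 °C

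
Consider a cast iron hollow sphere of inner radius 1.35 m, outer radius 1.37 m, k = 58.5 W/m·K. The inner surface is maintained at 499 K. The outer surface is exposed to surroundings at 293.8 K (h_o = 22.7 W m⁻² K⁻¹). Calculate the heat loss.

Q = 1.09×10^5 W

Treat each layer as a resistance in series:
  R_cast iron = (1/1.35 − 1/1.37)/(4πk) = 0.01081/(4π·58.5) = 1.471×10^-5 K/W
  R_conv,out = 1/(4πr²h) = 1/(4π·1.37²·22.7) = 0.001868 K/W
ΣR = 1.471×10^-5 + 0.001868 = 0.001883 K/W
Q = ΔT/ΣR = (499 K − 293.8 K)/0.001883 = 1.09×10^5 W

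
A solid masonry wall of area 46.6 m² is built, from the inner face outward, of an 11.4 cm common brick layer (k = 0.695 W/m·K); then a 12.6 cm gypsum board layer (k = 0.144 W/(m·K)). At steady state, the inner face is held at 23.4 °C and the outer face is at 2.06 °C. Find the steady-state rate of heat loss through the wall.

Q = 957 W

Treat each layer as a resistance in series:
  R_common brick = L/(kA) = 0.114/(0.695·46.6) = 0.003520 K/W
  R_gypsum board = L/(kA) = 0.126/(0.144·46.6) = 0.01878 K/W
ΣR = 0.003520 + 0.01878 = 0.02230 K/W
Q = ΔT/ΣR = (23.4 °C − 2.06 °C)/0.02230 = 957 W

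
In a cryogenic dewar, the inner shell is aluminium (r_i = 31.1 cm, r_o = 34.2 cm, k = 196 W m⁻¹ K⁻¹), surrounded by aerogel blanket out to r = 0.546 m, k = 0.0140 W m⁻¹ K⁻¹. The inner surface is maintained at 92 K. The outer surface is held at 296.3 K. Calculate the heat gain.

Q = 32.9 W

Resistance network (inner→outer):
  R_aluminium = (1/0.311 − 1/0.342)/(4πk) = 0.2915/(4π·196) = 1.183×10^-4 K/W
  R_aerogel blanket = (1/0.342 − 1/0.546)/(4πk) = 1.092/(4π·0.0140) = 6.210 K/W
ΣR = 1.183×10^-4 + 6.210 = 6.210 K/W
Q = ΔT/ΣR = (92 K − 296.3 K)/6.210 = -32.9 W
(Negative Q ⇒ heat flows inward; heat gain = 32.9 W.)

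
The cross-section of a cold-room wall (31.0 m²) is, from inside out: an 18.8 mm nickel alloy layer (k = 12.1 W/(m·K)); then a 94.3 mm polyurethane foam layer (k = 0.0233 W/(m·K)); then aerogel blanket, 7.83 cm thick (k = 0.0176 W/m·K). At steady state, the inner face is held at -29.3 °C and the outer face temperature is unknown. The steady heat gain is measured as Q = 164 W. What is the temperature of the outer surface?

Series resistances:
  R_nickel alloy = L/(kA) = 0.0188/(12.1·31.0) = 5.012×10^-5 K/W
  R_polyurethane foam = L/(kA) = 0.0943/(0.0233·31.0) = 0.1306 K/W
  R_aerogel blanket = L/(kA) = 0.0783/(0.0176·31.0) = 0.1435 K/W
ΣR = 0.2741 K/W
ΔT = Q·ΣR = 164 × 0.2741 = 44.95 K
Heat flows inward, so T_out = T_in + ΔT = -29.3 + 44.95 = 15.7 °C

T_out = 15.7 °C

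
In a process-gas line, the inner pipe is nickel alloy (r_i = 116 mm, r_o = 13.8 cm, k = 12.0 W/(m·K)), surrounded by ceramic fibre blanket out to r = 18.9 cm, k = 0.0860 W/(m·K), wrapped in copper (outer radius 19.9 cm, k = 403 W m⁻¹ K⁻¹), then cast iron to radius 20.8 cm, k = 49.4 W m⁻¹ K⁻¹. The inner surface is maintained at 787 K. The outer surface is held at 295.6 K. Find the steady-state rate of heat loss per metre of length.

Treat each layer as a resistance in series:
  R'_nickel alloy = ln(0.138/0.116)/(2πk) = 0.1737/(2π·12.0) = 0.002303 m·K/W
  R'_ceramic fibre blanket = ln(0.189/0.138)/(2πk) = 0.3145/(2π·0.0860) = 0.5820 m·K/W
  R'_copper = ln(0.199/0.189)/(2πk) = 0.05156/(2π·403) = 2.036×10^-5 m·K/W
  R'_cast iron = ln(0.208/0.199)/(2πk) = 0.04423/(2π·49.4) = 1.425×10^-4 m·K/W
ΣR = 0.002303 + 0.5820 + 2.036×10^-5 + 1.425×10^-4 = 0.5845 m·K/W
Q' = ΔT/ΣR = (787 K − 295.6 K)/0.5845 = 841 W/m

Q' = 841 W/m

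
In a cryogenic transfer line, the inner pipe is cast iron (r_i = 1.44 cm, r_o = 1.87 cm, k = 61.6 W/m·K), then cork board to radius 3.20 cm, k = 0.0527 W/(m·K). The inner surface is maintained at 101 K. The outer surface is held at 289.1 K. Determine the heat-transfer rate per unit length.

Treat each layer as a resistance in series:
  R'_cast iron = ln(0.0187/0.0144)/(2πk) = 0.2613/(2π·61.6) = 6.751×10^-4 m·K/W
  R'_cork board = ln(0.0320/0.0187)/(2πk) = 0.5372/(2π·0.0527) = 1.622 m·K/W
ΣR = 6.751×10^-4 + 1.622 = 1.623 m·K/W
Q' = ΔT/ΣR = (101 K − 289.1 K)/1.623 = -116 W/m
(Negative Q' ⇒ heat flows inward; heat gain = 116 W/m.)

Q' = 116 W/m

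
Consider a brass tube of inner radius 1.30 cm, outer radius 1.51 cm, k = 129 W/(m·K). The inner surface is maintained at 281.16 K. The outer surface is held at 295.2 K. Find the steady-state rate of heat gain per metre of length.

Q' = 2πk·ΔT/ln(r₂/r₁) = 2π × 129 × 14.04 / ln(0.0151/0.0130) = 76000 W/m

Q' = 76.0 kW/m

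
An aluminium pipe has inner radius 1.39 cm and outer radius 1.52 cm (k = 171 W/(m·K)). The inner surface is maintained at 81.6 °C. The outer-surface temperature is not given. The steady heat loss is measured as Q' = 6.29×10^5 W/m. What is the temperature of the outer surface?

T_out = 29.3 °C

Series resistances:
  R'_aluminium = ln(0.0152/0.0139)/(2πk) = 0.08941/(2π·171) = 8.321×10^-5 m·K/W
ΣR = 8.321×10^-5 m·K/W
ΔT = Q'·ΣR = 6.29×10^5 × 8.321×10^-5 = 52.34 K
Heat flows outward, so T_out = T_in − ΔT = 81.6 − 52.34 = 29.3 °C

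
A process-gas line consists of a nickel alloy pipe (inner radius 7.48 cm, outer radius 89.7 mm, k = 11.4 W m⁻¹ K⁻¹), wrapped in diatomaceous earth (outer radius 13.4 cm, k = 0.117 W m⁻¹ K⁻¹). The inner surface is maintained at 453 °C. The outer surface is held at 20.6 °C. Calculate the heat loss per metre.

Treat each layer as a resistance in series:
  R'_nickel alloy = ln(0.0897/0.0748)/(2πk) = 0.1817/(2π·11.4) = 0.002536 m·K/W
  R'_diatomaceous earth = ln(0.134/0.0897)/(2πk) = 0.4014/(2π·0.117) = 0.5460 m·K/W
ΣR = 0.002536 + 0.5460 = 0.5485 m·K/W
Q' = ΔT/ΣR = (453 °C − 20.6 °C)/0.5485 = 788 W/m

Q' = 788 W/m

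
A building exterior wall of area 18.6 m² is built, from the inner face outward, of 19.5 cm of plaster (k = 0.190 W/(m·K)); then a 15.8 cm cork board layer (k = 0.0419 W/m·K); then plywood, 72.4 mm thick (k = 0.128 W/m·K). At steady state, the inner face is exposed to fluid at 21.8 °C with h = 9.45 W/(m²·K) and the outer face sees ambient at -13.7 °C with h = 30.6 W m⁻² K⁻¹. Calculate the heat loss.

Q = 120 W

Resistance network (inner→outer):
  R_conv,in = 1/(hA) = 1/(9.45·18.6) = 0.005689 K/W
  R_plaster = L/(kA) = 0.195/(0.190·18.6) = 0.05518 K/W
  R_cork board = L/(kA) = 0.158/(0.0419·18.6) = 0.2027 K/W
  R_plywood = L/(kA) = 0.0724/(0.128·18.6) = 0.03041 K/W
  R_conv,out = 1/(hA) = 1/(30.6·18.6) = 0.001757 K/W
ΣR = 0.005689 + 0.05518 + 0.2027 + 0.03041 + 0.001757 = 0.2957 K/W
Q = ΔT/ΣR = (21.8 °C − -13.7 °C)/0.2957 = 120 W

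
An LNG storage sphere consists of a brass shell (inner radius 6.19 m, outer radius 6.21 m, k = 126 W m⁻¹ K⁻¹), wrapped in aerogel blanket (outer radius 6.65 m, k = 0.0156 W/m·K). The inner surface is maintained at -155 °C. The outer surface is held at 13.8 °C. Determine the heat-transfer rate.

Q = 3.11 kW

Series thermal resistances, inner to outer:
  R_brass = (1/6.19 − 1/6.21)/(4πk) = 5.203×10^-4/(4π·126) = 3.286×10^-7 K/W
  R_aerogel blanket = (1/6.21 − 1/6.65)/(4πk) = 0.01065/(4π·0.0156) = 0.05435 K/W
ΣR = 3.286×10^-7 + 0.05435 = 0.05435 K/W
Q = ΔT/ΣR = (-155 °C − 13.8 °C)/0.05435 = -3110 W
(Negative Q ⇒ heat flows inward; heat gain = 3110 W.)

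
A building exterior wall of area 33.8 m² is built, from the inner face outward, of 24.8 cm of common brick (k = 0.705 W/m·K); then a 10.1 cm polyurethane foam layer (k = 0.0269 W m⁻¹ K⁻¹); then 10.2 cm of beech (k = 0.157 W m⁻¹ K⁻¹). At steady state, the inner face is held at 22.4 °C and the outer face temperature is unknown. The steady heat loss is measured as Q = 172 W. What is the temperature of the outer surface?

T_out = -1.80 °C

Sum the resistances:
  R_common brick = L/(kA) = 0.248/(0.705·33.8) = 0.01041 K/W
  R_polyurethane foam = L/(kA) = 0.101/(0.0269·33.8) = 0.1111 K/W
  R_beech = L/(kA) = 0.102/(0.157·33.8) = 0.01922 K/W
ΣR = 0.1407 K/W
ΔT = Q·ΣR = 172 × 0.1407 = 24.20 K
Heat flows outward, so T_out = T_in − ΔT = 22.4 − 24.20 = -1.80 °C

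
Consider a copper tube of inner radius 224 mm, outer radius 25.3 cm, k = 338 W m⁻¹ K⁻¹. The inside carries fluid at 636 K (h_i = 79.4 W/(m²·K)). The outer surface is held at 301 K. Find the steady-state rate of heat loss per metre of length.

Resistance network (inner→outer):
  R'_conv,in = 1/(2πr h) = 1/(2π·0.224·79.4) = 0.008949 m·K/W
  R'_copper = ln(0.253/0.224)/(2πk) = 0.1217/(2π·338) = 5.733×10^-5 m·K/W
ΣR = 0.008949 + 5.733×10^-5 = 0.009006 m·K/W
Q' = ΔT/ΣR = (636 K − 301 K)/0.009006 = 37200 W/m

Q' = 37.2 kW/m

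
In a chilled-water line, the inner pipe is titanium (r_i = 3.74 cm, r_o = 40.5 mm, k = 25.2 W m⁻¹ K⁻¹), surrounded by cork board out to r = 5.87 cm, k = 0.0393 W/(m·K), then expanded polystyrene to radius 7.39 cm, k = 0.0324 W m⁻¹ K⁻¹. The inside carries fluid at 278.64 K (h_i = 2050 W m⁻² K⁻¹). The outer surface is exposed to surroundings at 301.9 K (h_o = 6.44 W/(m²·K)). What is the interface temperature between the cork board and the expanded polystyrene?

Treat each layer as a resistance in series:
  R'_conv,in = 1/(2πr h) = 1/(2π·0.0374·2050) = 0.002076 m·K/W
  R'_titanium = ln(0.0405/0.0374)/(2πk) = 0.07963/(2π·25.2) = 5.029×10^-4 m·K/W
  R'_cork board = ln(0.0587/0.0405)/(2πk) = 0.3711/(2π·0.0393) = 1.503 m·K/W
  R'_expanded polystyrene = ln(0.0739/0.0587)/(2πk) = 0.2303/(2π·0.0324) = 1.131 m·K/W
  R'_conv,out = 1/(2πr h) = 1/(2π·0.0739·6.44) = 0.3344 m·K/W
ΣR = 0.002076 + 5.029×10^-4 + 1.503 + 1.131 + 0.3344 = 2.971 m·K/W
Q' = ΔT/ΣR = (278.64 K − 301.9 K)/2.971 = -7.829 W/m
From the inner boundary to the cork board/expanded polystyrene interface, ΣR_partial = 1.506 m·K/W.
T_interface = T_in − Q'·ΣR_partial = 278.64 K − (-7.829)(1.506) = 290.4 K

T = 290.4 K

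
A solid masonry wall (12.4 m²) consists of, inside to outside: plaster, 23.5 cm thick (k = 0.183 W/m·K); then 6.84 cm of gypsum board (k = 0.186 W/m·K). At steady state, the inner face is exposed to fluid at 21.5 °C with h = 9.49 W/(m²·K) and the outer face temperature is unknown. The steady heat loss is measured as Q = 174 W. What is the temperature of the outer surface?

Series resistances:
  R_conv,in = 1/(hA) = 1/(9.49·12.4) = 0.008498 K/W
  R_plaster = L/(kA) = 0.235/(0.183·12.4) = 0.1036 K/W
  R_gypsum board = L/(kA) = 0.0684/(0.186·12.4) = 0.02966 K/W
ΣR = 0.1417 K/W
ΔT = Q·ΣR = 174 × 0.1417 = 24.66 K
Heat flows outward, so T_out = T_in − ΔT = 21.5 − 24.66 = -3.16 °C

T_out = -3.16 °C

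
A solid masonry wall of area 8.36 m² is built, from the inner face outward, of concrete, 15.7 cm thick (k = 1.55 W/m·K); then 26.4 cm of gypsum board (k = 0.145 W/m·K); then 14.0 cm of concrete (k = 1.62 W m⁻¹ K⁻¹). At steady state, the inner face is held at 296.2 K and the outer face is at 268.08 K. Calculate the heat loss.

Resistance network (inner→outer):
  R_concrete = L/(kA) = 0.157/(1.55·8.36) = 0.01212 K/W
  R_gypsum board = L/(kA) = 0.264/(0.145·8.36) = 0.2178 K/W
  R_concrete = L/(kA) = 0.140/(1.62·8.36) = 0.01034 K/W
ΣR = 0.01212 + 0.2178 + 0.01034 = 0.2403 K/W
Q = ΔT/ΣR = (296.2 K − 268.08 K)/0.2403 = 117 W

Q = 117 W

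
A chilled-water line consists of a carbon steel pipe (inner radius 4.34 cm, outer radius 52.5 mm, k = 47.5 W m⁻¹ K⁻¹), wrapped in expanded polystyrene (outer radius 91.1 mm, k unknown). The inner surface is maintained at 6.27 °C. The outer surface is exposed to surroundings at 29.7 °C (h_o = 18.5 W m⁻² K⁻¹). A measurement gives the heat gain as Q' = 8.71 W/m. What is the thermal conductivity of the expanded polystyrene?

ΣR = ΔT/Q' = |6.27 − 29.7|/8.71 = 2.690 m·K/W
Known resistances:
  R'_carbon steel = ln(0.0525/0.0434)/(2πk) = 0.1904/(2π·47.5) = 6.378×10^-4 m·K/W
  R'_conv,out = 1/(2πr h) = 1/(2π·0.0911·18.5) = 0.09443 m·K/W
R_expanded polystyrene = ΣR − ΣR_known = 2.690 − 0.09507 = 2.595 m·K/W
ln(r₂/r₁)/(2πk) = 2.595 ⇒ k = 0.5511/(2π·2.595) = 0.0338 W/m·K

k = 0.0338 W/m·K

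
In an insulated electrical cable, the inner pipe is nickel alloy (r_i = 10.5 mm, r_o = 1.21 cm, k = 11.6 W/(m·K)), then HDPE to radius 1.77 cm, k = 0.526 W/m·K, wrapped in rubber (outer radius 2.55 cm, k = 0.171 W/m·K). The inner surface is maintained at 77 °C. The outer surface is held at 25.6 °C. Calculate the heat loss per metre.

Q' = 113 W/m

Resistance network (inner→outer):
  R'_nickel alloy = ln(0.0121/0.0105)/(2πk) = 0.1418/(2π·11.6) = 0.001946 m·K/W
  R'_HDPE = ln(0.0177/0.0121)/(2πk) = 0.3804/(2π·0.526) = 0.1151 m·K/W
  R'_rubber = ln(0.0255/0.0177)/(2πk) = 0.3651/(2π·0.171) = 0.3398 m·K/W
ΣR = 0.001946 + 0.1151 + 0.3398 = 0.4568 m·K/W
Q' = ΔT/ΣR = (77 °C − 25.6 °C)/0.4568 = 113 W/m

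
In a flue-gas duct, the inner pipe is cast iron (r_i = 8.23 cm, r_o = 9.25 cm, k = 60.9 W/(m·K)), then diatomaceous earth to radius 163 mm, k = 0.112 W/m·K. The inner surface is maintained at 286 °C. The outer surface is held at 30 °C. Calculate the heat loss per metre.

Q' = 318 W/m

Series thermal resistances, inner to outer:
  R'_cast iron = ln(0.0925/0.0823)/(2πk) = 0.1168/(2π·60.9) = 3.053×10^-4 m·K/W
  R'_diatomaceous earth = ln(0.163/0.0925)/(2πk) = 0.5665/(2π·0.112) = 0.8051 m·K/W
ΣR = 3.053×10^-4 + 0.8051 = 0.8054 m·K/W
Q' = ΔT/ΣR = (286 °C − 30 °C)/0.8054 = 318 W/m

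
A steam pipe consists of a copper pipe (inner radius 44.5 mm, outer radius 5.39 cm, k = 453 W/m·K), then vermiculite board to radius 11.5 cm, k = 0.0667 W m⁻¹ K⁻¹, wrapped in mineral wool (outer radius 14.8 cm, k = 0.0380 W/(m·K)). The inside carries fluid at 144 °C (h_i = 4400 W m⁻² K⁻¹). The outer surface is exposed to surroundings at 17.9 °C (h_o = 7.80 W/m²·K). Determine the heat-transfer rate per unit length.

Q' = 42.0 W/m

Treat each layer as a resistance in series:
  R'_conv,in = 1/(2πr h) = 1/(2π·0.0445·4400) = 8.128×10^-4 m·K/W
  R'_copper = ln(0.0539/0.0445)/(2πk) = 0.1916/(2π·453) = 6.733×10^-5 m·K/W
  R'_vermiculite board = ln(0.115/0.0539)/(2πk) = 0.7578/(2π·0.0667) = 1.808 m·K/W
  R'_mineral wool = ln(0.148/0.115)/(2πk) = 0.2523/(2π·0.0380) = 1.057 m·K/W
  R'_conv,out = 1/(2πr h) = 1/(2π·0.148·7.80) = 0.1379 m·K/W
ΣR = 8.128×10^-4 + 6.733×10^-5 + 1.808 + 1.057 + 0.1379 = 3.004 m·K/W
Q' = ΔT/ΣR = (144 °C − 17.9 °C)/3.004 = 42.0 W/m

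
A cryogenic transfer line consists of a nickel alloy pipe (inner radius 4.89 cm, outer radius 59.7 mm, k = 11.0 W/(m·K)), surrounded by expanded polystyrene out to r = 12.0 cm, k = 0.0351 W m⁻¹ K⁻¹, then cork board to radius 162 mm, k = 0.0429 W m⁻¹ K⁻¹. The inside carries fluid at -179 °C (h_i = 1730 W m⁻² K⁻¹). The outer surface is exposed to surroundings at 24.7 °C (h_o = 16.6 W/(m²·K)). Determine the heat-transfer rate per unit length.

Resistance network (inner→outer):
  R'_conv,in = 1/(2πr h) = 1/(2π·0.0489·1730) = 0.001881 m·K/W
  R'_nickel alloy = ln(0.0597/0.0489)/(2πk) = 0.1996/(2π·11.0) = 0.002887 m·K/W
  R'_expanded polystyrene = ln(0.120/0.0597)/(2πk) = 0.6982/(2π·0.0351) = 3.166 m·K/W
  R'_cork board = ln(0.162/0.120)/(2πk) = 0.3001/(2π·0.0429) = 1.113 m·K/W
  R'_conv,out = 1/(2πr h) = 1/(2π·0.162·16.6) = 0.05918 m·K/W
ΣR = 0.001881 + 0.002887 + 3.166 + 1.113 + 0.05918 = 4.343 m·K/W
Q' = ΔT/ΣR = (-179 °C − 24.7 °C)/4.343 = -46.9 W/m
(Negative Q' ⇒ heat flows inward; heat gain = 46.9 W/m.)

Q' = 46.9 W/m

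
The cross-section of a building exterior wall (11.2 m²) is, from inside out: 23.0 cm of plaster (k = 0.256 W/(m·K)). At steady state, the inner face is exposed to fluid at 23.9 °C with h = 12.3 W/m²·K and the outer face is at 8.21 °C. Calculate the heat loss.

Treat each layer as a resistance in series:
  R_conv,in = 1/(hA) = 1/(12.3·11.2) = 0.007259 K/W
  R_plaster = L/(kA) = 0.230/(0.256·11.2) = 0.08022 K/W
ΣR = 0.007259 + 0.08022 = 0.08748 K/W
Q = ΔT/ΣR = (23.9 °C − 8.21 °C)/0.08748 = 179 W

Q = 179 W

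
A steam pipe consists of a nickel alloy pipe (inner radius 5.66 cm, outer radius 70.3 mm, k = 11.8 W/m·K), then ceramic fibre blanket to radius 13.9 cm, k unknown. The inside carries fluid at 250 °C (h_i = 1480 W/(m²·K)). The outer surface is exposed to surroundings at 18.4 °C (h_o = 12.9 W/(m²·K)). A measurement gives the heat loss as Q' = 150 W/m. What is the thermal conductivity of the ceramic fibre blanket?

k = 0.0748 W/m·K

ΣR = ΔT/Q' = |250 − 18.4|/150 = 1.544 m·K/W
Known resistances:
  R'_conv,in = 1/(2πr h) = 1/(2π·0.0566·1480) = 0.001900 m·K/W
  R'_nickel alloy = ln(0.0703/0.0566)/(2πk) = 0.2168/(2π·11.8) = 0.002924 m·K/W
  R'_conv,out = 1/(2πr h) = 1/(2π·0.139·12.9) = 0.08876 m·K/W
R_ceramic fibre blanket = ΣR − ΣR_known = 1.544 − 0.09358 = 1.450 m·K/W
ln(r₂/r₁)/(2πk) = 1.450 ⇒ k = 0.6817/(2π·1.450) = 0.0748 W/m·K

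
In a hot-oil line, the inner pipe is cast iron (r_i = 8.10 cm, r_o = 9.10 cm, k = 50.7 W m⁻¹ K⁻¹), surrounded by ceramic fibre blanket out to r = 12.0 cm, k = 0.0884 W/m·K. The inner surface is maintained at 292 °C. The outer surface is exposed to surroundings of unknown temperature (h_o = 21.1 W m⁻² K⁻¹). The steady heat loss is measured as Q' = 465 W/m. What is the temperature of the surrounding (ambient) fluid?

Sum the resistances:
  R'_cast iron = ln(0.0910/0.0810)/(2πk) = 0.1164/(2π·50.7) = 3.654×10^-4 m·K/W
  R'_ceramic fibre blanket = ln(0.120/0.0910)/(2πk) = 0.2766/(2π·0.0884) = 0.4980 m·K/W
  R'_conv,out = 1/(2πr h) = 1/(2π·0.120·21.1) = 0.06286 m·K/W
ΣR = 0.5613 m·K/W
ΔT = Q'·ΣR = 465 × 0.5613 = 261.0 K
Heat flows outward, so T_out = T_in − ΔT = 292 − 261.0 = 31.0 °C

T_out = 31.0 °C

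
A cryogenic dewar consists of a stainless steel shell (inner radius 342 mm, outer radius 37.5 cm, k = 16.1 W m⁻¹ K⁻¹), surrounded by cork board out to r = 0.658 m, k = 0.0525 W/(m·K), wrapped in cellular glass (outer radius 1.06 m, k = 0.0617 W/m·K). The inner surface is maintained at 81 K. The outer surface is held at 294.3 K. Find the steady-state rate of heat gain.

Series thermal resistances, inner to outer:
  R_stainless steel = (1/0.342 − 1/0.375)/(4πk) = 0.2573/(4π·16.1) = 0.001272 K/W
  R_cork board = (1/0.375 − 1/0.658)/(4πk) = 1.147/(4π·0.0525) = 1.738 K/W
  R_cellular glass = (1/0.658 − 1/1.06)/(4πk) = 0.5764/(4π·0.0617) = 0.7434 K/W
ΣR = 0.001272 + 1.738 + 0.7434 = 2.483 K/W
Q = ΔT/ΣR = (81 K − 294.3 K)/2.483 = -85.9 W
(Negative Q ⇒ heat flows inward; heat gain = 85.9 W.)

Q = 85.9 W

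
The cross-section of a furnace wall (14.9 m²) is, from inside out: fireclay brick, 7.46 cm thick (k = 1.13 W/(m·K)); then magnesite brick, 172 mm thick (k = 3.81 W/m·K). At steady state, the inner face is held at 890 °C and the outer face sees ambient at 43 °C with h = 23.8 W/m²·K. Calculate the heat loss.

Q = 82400 W

Series thermal resistances, inner to outer:
  R_fireclay brick = L/(kA) = 0.0746/(1.13·14.9) = 0.004431 K/W
  R_magnesite brick = L/(kA) = 0.172/(3.81·14.9) = 0.003030 K/W
  R_conv,out = 1/(hA) = 1/(23.8·14.9) = 0.002820 K/W
ΣR = 0.004431 + 0.003030 + 0.002820 = 0.01028 K/W
Q = ΔT/ΣR = (890 °C − 43 °C)/0.01028 = 82400 W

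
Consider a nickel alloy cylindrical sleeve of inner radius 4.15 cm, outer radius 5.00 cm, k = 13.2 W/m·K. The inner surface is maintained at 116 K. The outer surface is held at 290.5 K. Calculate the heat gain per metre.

Q' = 2πk·ΔT/ln(r₂/r₁) = 2π × 13.2 × 174.5 / ln(0.0500/0.0415) = 77700 W/m

Q' = 77700 W/m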